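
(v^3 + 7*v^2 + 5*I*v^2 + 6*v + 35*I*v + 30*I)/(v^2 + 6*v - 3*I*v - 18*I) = (v^2 + v*(1 + 5*I) + 5*I)/(v - 3*I)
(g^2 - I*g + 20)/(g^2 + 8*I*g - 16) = (g - 5*I)/(g + 4*I)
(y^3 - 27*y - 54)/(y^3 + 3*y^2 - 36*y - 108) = (y + 3)/(y + 6)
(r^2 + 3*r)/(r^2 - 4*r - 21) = r/(r - 7)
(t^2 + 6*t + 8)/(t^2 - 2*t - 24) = (t + 2)/(t - 6)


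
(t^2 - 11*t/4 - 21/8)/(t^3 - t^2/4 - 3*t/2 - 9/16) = 2*(2*t - 7)/(4*t^2 - 4*t - 3)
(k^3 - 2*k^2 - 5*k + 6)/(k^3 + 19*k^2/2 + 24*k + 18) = 2*(k^2 - 4*k + 3)/(2*k^2 + 15*k + 18)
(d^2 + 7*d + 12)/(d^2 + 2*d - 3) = (d + 4)/(d - 1)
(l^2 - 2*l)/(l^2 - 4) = l/(l + 2)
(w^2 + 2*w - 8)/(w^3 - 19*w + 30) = (w + 4)/(w^2 + 2*w - 15)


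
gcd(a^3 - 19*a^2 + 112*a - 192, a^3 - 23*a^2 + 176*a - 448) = a^2 - 16*a + 64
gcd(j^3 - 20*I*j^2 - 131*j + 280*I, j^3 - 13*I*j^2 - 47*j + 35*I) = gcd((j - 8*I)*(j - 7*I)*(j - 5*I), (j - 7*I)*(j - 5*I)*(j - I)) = j^2 - 12*I*j - 35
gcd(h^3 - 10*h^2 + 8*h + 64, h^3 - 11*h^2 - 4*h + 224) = h - 8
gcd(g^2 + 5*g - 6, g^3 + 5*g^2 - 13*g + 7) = g - 1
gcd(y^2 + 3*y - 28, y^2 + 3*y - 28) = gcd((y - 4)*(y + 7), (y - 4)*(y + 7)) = y^2 + 3*y - 28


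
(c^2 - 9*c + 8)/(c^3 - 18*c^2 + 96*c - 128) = (c - 1)/(c^2 - 10*c + 16)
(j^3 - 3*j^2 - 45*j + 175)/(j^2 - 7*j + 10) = (j^2 + 2*j - 35)/(j - 2)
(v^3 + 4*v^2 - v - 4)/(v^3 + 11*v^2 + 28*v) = (v^2 - 1)/(v*(v + 7))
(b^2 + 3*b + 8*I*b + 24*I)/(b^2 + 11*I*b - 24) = (b + 3)/(b + 3*I)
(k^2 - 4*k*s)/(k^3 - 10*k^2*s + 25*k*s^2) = (k - 4*s)/(k^2 - 10*k*s + 25*s^2)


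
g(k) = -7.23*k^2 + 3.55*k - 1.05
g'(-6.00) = 90.31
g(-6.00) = -282.63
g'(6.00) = -83.21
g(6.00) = -240.03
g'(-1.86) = 30.45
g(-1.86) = -32.67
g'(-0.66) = 13.09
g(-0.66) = -6.54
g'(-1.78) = 29.29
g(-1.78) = -30.28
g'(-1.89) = 30.88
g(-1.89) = -33.59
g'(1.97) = -24.94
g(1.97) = -22.12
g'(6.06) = -84.08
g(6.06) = -245.05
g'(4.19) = -57.04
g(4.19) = -113.11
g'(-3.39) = 52.57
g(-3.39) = -96.17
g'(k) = 3.55 - 14.46*k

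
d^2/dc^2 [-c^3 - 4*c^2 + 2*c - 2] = -6*c - 8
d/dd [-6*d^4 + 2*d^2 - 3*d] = -24*d^3 + 4*d - 3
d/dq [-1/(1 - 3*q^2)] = -6*q/(3*q^2 - 1)^2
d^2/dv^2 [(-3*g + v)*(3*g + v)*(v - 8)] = 6*v - 16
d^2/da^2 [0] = 0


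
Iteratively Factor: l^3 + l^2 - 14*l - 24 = (l + 3)*(l^2 - 2*l - 8) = (l - 4)*(l + 3)*(l + 2)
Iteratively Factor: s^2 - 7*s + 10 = (s - 5)*(s - 2)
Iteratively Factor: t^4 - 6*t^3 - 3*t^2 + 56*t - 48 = (t - 4)*(t^3 - 2*t^2 - 11*t + 12) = (t - 4)*(t + 3)*(t^2 - 5*t + 4) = (t - 4)*(t - 1)*(t + 3)*(t - 4)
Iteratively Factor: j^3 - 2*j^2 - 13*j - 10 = (j - 5)*(j^2 + 3*j + 2) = (j - 5)*(j + 2)*(j + 1)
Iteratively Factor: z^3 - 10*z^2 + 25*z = (z - 5)*(z^2 - 5*z) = z*(z - 5)*(z - 5)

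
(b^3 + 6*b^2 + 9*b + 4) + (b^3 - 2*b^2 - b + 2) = 2*b^3 + 4*b^2 + 8*b + 6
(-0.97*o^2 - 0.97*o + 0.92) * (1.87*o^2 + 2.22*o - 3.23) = -1.8139*o^4 - 3.9673*o^3 + 2.7001*o^2 + 5.1755*o - 2.9716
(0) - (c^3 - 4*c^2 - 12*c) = -c^3 + 4*c^2 + 12*c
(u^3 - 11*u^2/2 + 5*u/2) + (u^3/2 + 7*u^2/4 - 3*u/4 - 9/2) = 3*u^3/2 - 15*u^2/4 + 7*u/4 - 9/2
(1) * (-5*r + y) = -5*r + y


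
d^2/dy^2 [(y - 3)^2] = 2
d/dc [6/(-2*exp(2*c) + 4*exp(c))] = (6*exp(c) - 6)*exp(-c)/(exp(c) - 2)^2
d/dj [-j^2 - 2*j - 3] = -2*j - 2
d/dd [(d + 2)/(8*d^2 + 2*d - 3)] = (8*d^2 + 2*d - 2*(d + 2)*(8*d + 1) - 3)/(8*d^2 + 2*d - 3)^2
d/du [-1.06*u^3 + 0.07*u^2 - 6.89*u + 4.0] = -3.18*u^2 + 0.14*u - 6.89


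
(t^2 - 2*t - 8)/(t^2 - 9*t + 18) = (t^2 - 2*t - 8)/(t^2 - 9*t + 18)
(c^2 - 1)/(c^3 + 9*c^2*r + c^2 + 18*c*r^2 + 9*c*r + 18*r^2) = (c - 1)/(c^2 + 9*c*r + 18*r^2)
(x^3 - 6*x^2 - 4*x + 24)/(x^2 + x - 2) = (x^2 - 8*x + 12)/(x - 1)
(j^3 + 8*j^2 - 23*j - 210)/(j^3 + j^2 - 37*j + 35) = (j + 6)/(j - 1)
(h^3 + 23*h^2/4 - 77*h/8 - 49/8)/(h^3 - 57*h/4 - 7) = (4*h^2 + 21*h - 49)/(2*(2*h^2 - h - 28))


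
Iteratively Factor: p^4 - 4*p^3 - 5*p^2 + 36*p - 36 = (p + 3)*(p^3 - 7*p^2 + 16*p - 12) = (p - 3)*(p + 3)*(p^2 - 4*p + 4) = (p - 3)*(p - 2)*(p + 3)*(p - 2)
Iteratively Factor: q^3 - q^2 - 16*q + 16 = (q - 1)*(q^2 - 16) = (q - 4)*(q - 1)*(q + 4)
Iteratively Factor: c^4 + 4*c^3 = (c)*(c^3 + 4*c^2) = c^2*(c^2 + 4*c) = c^2*(c + 4)*(c)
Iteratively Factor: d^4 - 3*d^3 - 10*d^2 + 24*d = (d)*(d^3 - 3*d^2 - 10*d + 24) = d*(d - 2)*(d^2 - d - 12) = d*(d - 2)*(d + 3)*(d - 4)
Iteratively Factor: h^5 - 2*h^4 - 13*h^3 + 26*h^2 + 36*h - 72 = (h - 2)*(h^4 - 13*h^2 + 36) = (h - 3)*(h - 2)*(h^3 + 3*h^2 - 4*h - 12) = (h - 3)*(h - 2)*(h + 2)*(h^2 + h - 6) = (h - 3)*(h - 2)^2*(h + 2)*(h + 3)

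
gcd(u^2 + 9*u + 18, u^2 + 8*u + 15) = u + 3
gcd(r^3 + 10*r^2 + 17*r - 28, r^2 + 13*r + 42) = r + 7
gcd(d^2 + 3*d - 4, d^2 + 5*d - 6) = d - 1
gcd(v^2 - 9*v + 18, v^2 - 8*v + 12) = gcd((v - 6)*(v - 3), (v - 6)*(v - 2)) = v - 6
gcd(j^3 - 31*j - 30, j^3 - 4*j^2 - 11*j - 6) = j^2 - 5*j - 6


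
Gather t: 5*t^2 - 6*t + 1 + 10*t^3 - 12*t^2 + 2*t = 10*t^3 - 7*t^2 - 4*t + 1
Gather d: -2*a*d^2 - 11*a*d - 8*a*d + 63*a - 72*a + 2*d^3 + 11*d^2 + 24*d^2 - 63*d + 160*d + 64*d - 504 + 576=-9*a + 2*d^3 + d^2*(35 - 2*a) + d*(161 - 19*a) + 72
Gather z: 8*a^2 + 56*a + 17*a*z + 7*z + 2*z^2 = 8*a^2 + 56*a + 2*z^2 + z*(17*a + 7)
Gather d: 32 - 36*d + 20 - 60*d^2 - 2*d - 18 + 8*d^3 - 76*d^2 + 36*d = 8*d^3 - 136*d^2 - 2*d + 34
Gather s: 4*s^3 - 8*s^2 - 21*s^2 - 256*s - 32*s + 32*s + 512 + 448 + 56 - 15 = 4*s^3 - 29*s^2 - 256*s + 1001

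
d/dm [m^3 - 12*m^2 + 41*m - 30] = 3*m^2 - 24*m + 41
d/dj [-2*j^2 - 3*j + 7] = -4*j - 3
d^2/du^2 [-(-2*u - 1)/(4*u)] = 1/(2*u^3)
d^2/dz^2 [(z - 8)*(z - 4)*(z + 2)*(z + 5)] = 12*z^2 - 30*z - 84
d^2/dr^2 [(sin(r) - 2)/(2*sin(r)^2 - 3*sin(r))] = 2*(-2*sin(r)^2 + 13*sin(r) - 14 - 15/sin(r) + 36/sin(r)^2 - 18/sin(r)^3)/(2*sin(r) - 3)^3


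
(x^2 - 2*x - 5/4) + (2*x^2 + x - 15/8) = 3*x^2 - x - 25/8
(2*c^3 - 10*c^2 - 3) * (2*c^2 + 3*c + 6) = 4*c^5 - 14*c^4 - 18*c^3 - 66*c^2 - 9*c - 18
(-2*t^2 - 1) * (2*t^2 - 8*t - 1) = -4*t^4 + 16*t^3 + 8*t + 1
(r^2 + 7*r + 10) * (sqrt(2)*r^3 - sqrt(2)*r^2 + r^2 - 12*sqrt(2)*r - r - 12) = sqrt(2)*r^5 + r^4 + 6*sqrt(2)*r^4 - 9*sqrt(2)*r^3 + 6*r^3 - 94*sqrt(2)*r^2 - 9*r^2 - 120*sqrt(2)*r - 94*r - 120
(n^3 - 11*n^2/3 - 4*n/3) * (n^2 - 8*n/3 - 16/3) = n^5 - 19*n^4/3 + 28*n^3/9 + 208*n^2/9 + 64*n/9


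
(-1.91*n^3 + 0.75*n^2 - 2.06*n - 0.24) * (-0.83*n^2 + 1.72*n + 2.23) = 1.5853*n^5 - 3.9077*n^4 - 1.2595*n^3 - 1.6715*n^2 - 5.0066*n - 0.5352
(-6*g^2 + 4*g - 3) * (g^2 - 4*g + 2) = -6*g^4 + 28*g^3 - 31*g^2 + 20*g - 6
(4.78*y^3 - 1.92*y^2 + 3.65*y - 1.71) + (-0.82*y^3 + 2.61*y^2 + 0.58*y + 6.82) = 3.96*y^3 + 0.69*y^2 + 4.23*y + 5.11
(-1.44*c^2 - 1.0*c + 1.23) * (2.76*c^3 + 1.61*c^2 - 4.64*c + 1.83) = -3.9744*c^5 - 5.0784*c^4 + 8.4664*c^3 + 3.9851*c^2 - 7.5372*c + 2.2509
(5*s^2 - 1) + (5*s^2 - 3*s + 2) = 10*s^2 - 3*s + 1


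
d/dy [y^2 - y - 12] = 2*y - 1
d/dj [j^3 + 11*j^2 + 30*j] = 3*j^2 + 22*j + 30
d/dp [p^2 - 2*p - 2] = 2*p - 2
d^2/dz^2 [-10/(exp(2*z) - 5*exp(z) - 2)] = 10*(2*(2*exp(z) - 5)^2*exp(z) + (4*exp(z) - 5)*(-exp(2*z) + 5*exp(z) + 2))*exp(z)/(-exp(2*z) + 5*exp(z) + 2)^3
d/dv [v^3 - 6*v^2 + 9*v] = 3*v^2 - 12*v + 9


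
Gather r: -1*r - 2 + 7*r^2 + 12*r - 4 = 7*r^2 + 11*r - 6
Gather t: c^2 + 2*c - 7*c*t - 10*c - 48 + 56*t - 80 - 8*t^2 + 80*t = c^2 - 8*c - 8*t^2 + t*(136 - 7*c) - 128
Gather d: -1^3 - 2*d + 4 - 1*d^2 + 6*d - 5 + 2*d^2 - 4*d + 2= d^2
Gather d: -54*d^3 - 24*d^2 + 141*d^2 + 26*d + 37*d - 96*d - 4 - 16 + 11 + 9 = -54*d^3 + 117*d^2 - 33*d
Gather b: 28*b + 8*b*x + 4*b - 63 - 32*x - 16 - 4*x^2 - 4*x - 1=b*(8*x + 32) - 4*x^2 - 36*x - 80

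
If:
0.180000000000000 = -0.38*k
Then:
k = -0.47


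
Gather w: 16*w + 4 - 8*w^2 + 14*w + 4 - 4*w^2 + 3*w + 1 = -12*w^2 + 33*w + 9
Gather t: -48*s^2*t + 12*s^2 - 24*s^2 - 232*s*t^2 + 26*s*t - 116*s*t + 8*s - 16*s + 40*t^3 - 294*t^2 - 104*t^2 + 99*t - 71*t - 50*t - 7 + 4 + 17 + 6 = -12*s^2 - 8*s + 40*t^3 + t^2*(-232*s - 398) + t*(-48*s^2 - 90*s - 22) + 20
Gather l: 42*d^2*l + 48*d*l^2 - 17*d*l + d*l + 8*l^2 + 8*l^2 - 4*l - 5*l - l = l^2*(48*d + 16) + l*(42*d^2 - 16*d - 10)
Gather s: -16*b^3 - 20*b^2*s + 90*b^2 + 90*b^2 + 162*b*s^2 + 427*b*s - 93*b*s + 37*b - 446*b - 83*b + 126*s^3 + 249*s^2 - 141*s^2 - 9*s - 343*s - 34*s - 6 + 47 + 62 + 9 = -16*b^3 + 180*b^2 - 492*b + 126*s^3 + s^2*(162*b + 108) + s*(-20*b^2 + 334*b - 386) + 112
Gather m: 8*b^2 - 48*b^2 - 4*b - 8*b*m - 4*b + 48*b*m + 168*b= -40*b^2 + 40*b*m + 160*b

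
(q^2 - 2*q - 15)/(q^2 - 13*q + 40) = (q + 3)/(q - 8)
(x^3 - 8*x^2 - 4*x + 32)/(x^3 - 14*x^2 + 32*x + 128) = (x - 2)/(x - 8)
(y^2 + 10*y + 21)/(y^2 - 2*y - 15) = (y + 7)/(y - 5)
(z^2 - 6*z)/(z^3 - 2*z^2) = (z - 6)/(z*(z - 2))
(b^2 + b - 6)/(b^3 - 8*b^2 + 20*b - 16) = (b + 3)/(b^2 - 6*b + 8)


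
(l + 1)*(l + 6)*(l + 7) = l^3 + 14*l^2 + 55*l + 42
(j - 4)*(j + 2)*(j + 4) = j^3 + 2*j^2 - 16*j - 32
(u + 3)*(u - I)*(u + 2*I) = u^3 + 3*u^2 + I*u^2 + 2*u + 3*I*u + 6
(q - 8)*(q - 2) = q^2 - 10*q + 16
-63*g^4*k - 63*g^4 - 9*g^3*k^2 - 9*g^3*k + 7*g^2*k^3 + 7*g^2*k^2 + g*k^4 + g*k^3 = (-3*g + k)*(3*g + k)*(7*g + k)*(g*k + g)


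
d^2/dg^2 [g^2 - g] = 2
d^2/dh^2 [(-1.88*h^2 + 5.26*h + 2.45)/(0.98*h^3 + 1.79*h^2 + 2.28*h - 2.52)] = (-3.611104*h^6 + 30.310224*h^5 + 108.802344*h^4 + 29.311324*h^3 + 184.945278*h^2 + 238.657608*h + 84.141288)/(0.941192*h^9 + 5.157348*h^8 + 15.98919*h^7 + 22.472171*h^6 + 10.675836*h^5 - 30.091716*h^4 - 31.185216*h^3 - 5.19825599999999*h^2 + 43.436736*h - 16.003008)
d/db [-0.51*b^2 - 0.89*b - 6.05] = -1.02*b - 0.89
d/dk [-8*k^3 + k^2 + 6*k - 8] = -24*k^2 + 2*k + 6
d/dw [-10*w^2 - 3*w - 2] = -20*w - 3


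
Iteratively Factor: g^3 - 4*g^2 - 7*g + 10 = (g - 1)*(g^2 - 3*g - 10) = (g - 5)*(g - 1)*(g + 2)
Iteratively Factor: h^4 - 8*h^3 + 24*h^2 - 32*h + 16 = (h - 2)*(h^3 - 6*h^2 + 12*h - 8) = (h - 2)^2*(h^2 - 4*h + 4) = (h - 2)^3*(h - 2)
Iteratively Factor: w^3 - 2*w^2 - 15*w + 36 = (w - 3)*(w^2 + w - 12) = (w - 3)^2*(w + 4)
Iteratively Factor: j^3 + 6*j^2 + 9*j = (j)*(j^2 + 6*j + 9) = j*(j + 3)*(j + 3)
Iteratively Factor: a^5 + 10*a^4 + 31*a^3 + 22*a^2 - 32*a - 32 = (a + 1)*(a^4 + 9*a^3 + 22*a^2 - 32) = (a - 1)*(a + 1)*(a^3 + 10*a^2 + 32*a + 32) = (a - 1)*(a + 1)*(a + 2)*(a^2 + 8*a + 16) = (a - 1)*(a + 1)*(a + 2)*(a + 4)*(a + 4)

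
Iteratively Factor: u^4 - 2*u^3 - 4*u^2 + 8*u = (u)*(u^3 - 2*u^2 - 4*u + 8) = u*(u - 2)*(u^2 - 4) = u*(u - 2)*(u + 2)*(u - 2)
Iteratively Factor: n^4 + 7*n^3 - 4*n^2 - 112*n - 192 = (n + 3)*(n^3 + 4*n^2 - 16*n - 64) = (n - 4)*(n + 3)*(n^2 + 8*n + 16) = (n - 4)*(n + 3)*(n + 4)*(n + 4)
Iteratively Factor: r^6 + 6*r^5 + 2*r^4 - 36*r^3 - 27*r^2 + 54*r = (r - 1)*(r^5 + 7*r^4 + 9*r^3 - 27*r^2 - 54*r) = (r - 1)*(r + 3)*(r^4 + 4*r^3 - 3*r^2 - 18*r) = (r - 1)*(r + 3)^2*(r^3 + r^2 - 6*r) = (r - 1)*(r + 3)^3*(r^2 - 2*r) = (r - 2)*(r - 1)*(r + 3)^3*(r)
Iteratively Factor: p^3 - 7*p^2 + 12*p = (p)*(p^2 - 7*p + 12) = p*(p - 4)*(p - 3)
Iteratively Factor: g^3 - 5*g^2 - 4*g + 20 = (g + 2)*(g^2 - 7*g + 10) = (g - 5)*(g + 2)*(g - 2)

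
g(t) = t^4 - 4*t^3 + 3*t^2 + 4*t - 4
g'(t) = 4*t^3 - 12*t^2 + 6*t + 4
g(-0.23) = -4.71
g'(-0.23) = 1.94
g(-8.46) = 7721.35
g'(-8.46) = -3327.60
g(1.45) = 0.33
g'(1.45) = -0.34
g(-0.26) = -4.76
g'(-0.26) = 1.56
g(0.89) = -0.26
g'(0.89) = 2.65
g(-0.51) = -4.66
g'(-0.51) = -2.71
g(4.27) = 88.80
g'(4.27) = 122.24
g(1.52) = 0.30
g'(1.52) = -0.56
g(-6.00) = 2240.00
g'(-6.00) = -1328.00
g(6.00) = 560.00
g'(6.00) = 472.00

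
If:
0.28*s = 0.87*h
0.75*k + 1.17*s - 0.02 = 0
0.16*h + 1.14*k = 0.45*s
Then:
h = 0.00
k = 0.00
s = 0.01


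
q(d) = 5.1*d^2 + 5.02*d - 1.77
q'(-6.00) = -56.18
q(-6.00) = 151.71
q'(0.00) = 5.02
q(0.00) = -1.77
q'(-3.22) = -27.82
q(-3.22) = 34.94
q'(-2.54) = -20.89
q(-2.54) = 18.38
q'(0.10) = 6.04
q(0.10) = -1.22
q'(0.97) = 14.91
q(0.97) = 7.90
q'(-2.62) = -21.70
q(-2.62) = 20.09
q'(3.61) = 41.84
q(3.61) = 82.82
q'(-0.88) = -3.96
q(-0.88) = -2.24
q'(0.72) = 12.36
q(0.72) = 4.49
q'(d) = 10.2*d + 5.02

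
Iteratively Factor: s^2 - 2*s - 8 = (s + 2)*(s - 4)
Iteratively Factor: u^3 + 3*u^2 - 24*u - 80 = (u + 4)*(u^2 - u - 20) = (u - 5)*(u + 4)*(u + 4)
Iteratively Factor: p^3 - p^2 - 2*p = (p + 1)*(p^2 - 2*p) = (p - 2)*(p + 1)*(p)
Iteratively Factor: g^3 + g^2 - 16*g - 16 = (g + 1)*(g^2 - 16) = (g + 1)*(g + 4)*(g - 4)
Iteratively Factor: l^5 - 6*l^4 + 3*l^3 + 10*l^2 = (l)*(l^4 - 6*l^3 + 3*l^2 + 10*l) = l*(l - 5)*(l^3 - l^2 - 2*l) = l^2*(l - 5)*(l^2 - l - 2) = l^2*(l - 5)*(l + 1)*(l - 2)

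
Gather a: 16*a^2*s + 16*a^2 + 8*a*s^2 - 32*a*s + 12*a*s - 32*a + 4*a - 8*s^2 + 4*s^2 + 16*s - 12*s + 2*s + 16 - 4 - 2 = a^2*(16*s + 16) + a*(8*s^2 - 20*s - 28) - 4*s^2 + 6*s + 10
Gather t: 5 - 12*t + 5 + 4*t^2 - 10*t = 4*t^2 - 22*t + 10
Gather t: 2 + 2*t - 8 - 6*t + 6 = -4*t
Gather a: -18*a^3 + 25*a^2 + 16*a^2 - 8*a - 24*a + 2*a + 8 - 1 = -18*a^3 + 41*a^2 - 30*a + 7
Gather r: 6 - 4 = 2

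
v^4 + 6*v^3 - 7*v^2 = v^2*(v - 1)*(v + 7)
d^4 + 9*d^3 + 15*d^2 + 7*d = d*(d + 1)^2*(d + 7)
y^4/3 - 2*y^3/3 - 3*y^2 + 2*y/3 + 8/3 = (y/3 + 1/3)*(y - 4)*(y - 1)*(y + 2)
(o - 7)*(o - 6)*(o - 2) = o^3 - 15*o^2 + 68*o - 84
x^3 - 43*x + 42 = (x - 6)*(x - 1)*(x + 7)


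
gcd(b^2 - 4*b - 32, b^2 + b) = 1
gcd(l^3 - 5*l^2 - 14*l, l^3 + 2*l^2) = l^2 + 2*l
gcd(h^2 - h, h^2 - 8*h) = h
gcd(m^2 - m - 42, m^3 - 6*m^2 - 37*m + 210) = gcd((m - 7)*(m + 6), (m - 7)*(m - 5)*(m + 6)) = m^2 - m - 42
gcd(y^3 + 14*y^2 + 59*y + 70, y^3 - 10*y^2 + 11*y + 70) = y + 2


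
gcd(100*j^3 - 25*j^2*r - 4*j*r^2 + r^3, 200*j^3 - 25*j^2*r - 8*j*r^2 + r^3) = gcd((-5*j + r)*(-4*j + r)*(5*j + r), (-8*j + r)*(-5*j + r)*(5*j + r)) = -25*j^2 + r^2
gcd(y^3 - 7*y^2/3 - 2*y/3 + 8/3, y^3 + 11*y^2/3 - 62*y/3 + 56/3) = y^2 - 10*y/3 + 8/3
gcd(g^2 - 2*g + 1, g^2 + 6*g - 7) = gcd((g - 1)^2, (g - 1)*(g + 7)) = g - 1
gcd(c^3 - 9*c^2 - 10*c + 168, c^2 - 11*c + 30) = c - 6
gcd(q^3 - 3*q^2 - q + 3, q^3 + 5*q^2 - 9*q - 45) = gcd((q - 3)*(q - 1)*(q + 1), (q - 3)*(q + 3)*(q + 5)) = q - 3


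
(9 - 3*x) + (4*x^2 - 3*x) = 4*x^2 - 6*x + 9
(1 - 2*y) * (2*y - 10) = -4*y^2 + 22*y - 10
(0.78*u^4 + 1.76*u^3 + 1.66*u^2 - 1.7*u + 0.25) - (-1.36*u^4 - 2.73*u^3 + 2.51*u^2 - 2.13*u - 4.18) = 2.14*u^4 + 4.49*u^3 - 0.85*u^2 + 0.43*u + 4.43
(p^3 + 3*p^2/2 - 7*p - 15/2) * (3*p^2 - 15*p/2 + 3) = 3*p^5 - 3*p^4 - 117*p^3/4 + 69*p^2/2 + 141*p/4 - 45/2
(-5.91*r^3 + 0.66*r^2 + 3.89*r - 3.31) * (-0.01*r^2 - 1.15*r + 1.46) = 0.0591*r^5 + 6.7899*r^4 - 9.4265*r^3 - 3.4768*r^2 + 9.4859*r - 4.8326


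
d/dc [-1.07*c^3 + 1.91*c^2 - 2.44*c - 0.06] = -3.21*c^2 + 3.82*c - 2.44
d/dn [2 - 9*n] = -9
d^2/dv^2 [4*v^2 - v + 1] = 8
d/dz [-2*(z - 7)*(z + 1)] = 12 - 4*z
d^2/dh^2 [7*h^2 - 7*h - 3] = 14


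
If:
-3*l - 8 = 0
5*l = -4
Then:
No Solution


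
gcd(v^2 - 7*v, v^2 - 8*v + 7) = v - 7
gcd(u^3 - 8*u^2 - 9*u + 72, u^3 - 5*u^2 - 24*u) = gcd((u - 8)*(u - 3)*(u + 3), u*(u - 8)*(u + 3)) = u^2 - 5*u - 24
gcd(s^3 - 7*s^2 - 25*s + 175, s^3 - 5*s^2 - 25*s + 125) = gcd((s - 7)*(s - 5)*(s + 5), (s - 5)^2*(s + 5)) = s^2 - 25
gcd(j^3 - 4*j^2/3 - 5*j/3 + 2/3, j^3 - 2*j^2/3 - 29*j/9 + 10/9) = j^2 - 7*j/3 + 2/3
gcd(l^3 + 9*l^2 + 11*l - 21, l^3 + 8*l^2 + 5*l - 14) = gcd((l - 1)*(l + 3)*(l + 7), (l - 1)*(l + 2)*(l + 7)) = l^2 + 6*l - 7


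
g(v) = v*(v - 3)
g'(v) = 2*v - 3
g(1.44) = -2.25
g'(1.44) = -0.12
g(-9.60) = 120.96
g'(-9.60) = -22.20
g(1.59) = -2.24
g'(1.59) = 0.18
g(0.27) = -0.74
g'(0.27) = -2.46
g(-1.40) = 6.16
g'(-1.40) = -5.80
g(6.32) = 20.98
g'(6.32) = 9.64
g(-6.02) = 54.30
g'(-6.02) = -15.04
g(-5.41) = 45.50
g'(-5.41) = -13.82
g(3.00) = 0.00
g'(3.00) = 3.00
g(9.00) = 54.00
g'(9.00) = 15.00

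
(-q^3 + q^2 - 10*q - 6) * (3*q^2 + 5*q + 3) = -3*q^5 - 2*q^4 - 28*q^3 - 65*q^2 - 60*q - 18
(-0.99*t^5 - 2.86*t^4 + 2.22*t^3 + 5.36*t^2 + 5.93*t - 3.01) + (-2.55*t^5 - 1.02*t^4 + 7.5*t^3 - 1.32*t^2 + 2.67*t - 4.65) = -3.54*t^5 - 3.88*t^4 + 9.72*t^3 + 4.04*t^2 + 8.6*t - 7.66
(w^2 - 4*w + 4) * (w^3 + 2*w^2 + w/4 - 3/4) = w^5 - 2*w^4 - 15*w^3/4 + 25*w^2/4 + 4*w - 3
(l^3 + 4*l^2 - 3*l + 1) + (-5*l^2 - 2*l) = l^3 - l^2 - 5*l + 1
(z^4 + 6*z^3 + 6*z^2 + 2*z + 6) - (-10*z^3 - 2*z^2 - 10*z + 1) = z^4 + 16*z^3 + 8*z^2 + 12*z + 5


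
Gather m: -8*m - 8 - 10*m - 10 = -18*m - 18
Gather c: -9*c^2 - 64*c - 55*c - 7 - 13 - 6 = -9*c^2 - 119*c - 26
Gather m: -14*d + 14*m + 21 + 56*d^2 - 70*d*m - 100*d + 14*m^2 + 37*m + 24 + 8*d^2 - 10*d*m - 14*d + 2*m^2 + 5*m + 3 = 64*d^2 - 128*d + 16*m^2 + m*(56 - 80*d) + 48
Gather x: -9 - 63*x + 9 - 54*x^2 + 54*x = -54*x^2 - 9*x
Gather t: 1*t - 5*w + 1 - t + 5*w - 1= 0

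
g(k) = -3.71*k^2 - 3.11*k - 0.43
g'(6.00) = -47.63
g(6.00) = -152.65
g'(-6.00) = 41.41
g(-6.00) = -115.33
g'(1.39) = -13.42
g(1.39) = -11.92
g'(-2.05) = 12.10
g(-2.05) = -9.65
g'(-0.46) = 0.30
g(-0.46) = 0.22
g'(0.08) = -3.70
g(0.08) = -0.70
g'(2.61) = -22.48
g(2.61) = -33.82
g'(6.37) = -50.38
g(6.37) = -170.78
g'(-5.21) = 35.55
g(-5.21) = -84.93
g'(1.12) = -11.42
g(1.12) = -8.57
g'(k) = -7.42*k - 3.11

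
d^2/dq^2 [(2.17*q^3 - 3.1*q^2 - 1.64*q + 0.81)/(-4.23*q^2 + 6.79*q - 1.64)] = (5.6843418860808e-14*q^5 + 66.7789059999999*q^3 - 71.005902*q^2 + 36.306822*q - 10.25009)/(75.686967*q^6 - 364.478373*q^5 + 673.094097*q^4 - 595.668367*q^3 + 260.963196*q^2 - 54.787152*q + 4.410944)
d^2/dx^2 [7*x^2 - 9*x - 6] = 14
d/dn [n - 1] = 1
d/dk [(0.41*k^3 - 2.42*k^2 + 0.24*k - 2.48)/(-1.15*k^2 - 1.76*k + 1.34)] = (-0.4715*k^4 - 1.4432*k^3 + 6.1834*k^2 - 12.1896*k - 4.0432)/(1.3225*k^4 + 4.048*k^3 + 0.0156000000000001*k^2 - 4.7168*k + 1.7956)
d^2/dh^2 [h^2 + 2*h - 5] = 2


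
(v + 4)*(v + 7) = v^2 + 11*v + 28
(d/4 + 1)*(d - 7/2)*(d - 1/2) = d^3/4 - 57*d/16 + 7/4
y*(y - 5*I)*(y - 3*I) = y^3 - 8*I*y^2 - 15*y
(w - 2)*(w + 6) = w^2 + 4*w - 12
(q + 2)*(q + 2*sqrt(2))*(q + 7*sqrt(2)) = q^3 + 2*q^2 + 9*sqrt(2)*q^2 + 18*sqrt(2)*q + 28*q + 56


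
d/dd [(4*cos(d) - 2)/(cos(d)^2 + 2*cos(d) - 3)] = 4*(cos(d)^2 - cos(d) + 2)*sin(d)/((cos(d) - 1)^2*(cos(d) + 3)^2)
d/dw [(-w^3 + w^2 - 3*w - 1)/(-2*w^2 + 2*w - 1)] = (2*w^4 - 4*w^3 - w^2 - 6*w + 5)/(4*w^4 - 8*w^3 + 8*w^2 - 4*w + 1)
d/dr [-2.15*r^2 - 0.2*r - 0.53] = -4.3*r - 0.2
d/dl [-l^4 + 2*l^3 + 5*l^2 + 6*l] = -4*l^3 + 6*l^2 + 10*l + 6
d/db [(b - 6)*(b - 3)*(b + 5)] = 3*b^2 - 8*b - 27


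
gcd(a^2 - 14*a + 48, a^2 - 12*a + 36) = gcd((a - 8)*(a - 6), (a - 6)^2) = a - 6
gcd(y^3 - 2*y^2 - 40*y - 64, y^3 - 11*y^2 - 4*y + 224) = y^2 - 4*y - 32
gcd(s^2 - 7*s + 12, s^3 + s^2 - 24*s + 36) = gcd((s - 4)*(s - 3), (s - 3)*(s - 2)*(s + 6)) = s - 3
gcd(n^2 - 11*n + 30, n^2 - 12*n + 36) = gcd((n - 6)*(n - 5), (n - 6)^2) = n - 6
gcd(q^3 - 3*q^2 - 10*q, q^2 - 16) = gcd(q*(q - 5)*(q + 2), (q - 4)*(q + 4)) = 1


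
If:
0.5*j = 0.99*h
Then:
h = 0.505050505050505*j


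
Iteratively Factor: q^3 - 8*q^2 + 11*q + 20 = (q - 4)*(q^2 - 4*q - 5) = (q - 4)*(q + 1)*(q - 5)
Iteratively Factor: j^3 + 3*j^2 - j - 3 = (j - 1)*(j^2 + 4*j + 3) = (j - 1)*(j + 3)*(j + 1)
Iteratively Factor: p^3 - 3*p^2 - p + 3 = (p - 3)*(p^2 - 1) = (p - 3)*(p - 1)*(p + 1)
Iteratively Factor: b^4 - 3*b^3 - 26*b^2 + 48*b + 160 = (b - 5)*(b^3 + 2*b^2 - 16*b - 32) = (b - 5)*(b - 4)*(b^2 + 6*b + 8) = (b - 5)*(b - 4)*(b + 4)*(b + 2)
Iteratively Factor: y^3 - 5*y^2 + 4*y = (y - 1)*(y^2 - 4*y) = (y - 4)*(y - 1)*(y)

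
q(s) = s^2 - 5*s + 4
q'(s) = 2*s - 5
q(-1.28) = 12.04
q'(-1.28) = -7.56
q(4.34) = 1.14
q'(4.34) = 3.68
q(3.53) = -1.19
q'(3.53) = 2.06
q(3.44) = -1.37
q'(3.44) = 1.88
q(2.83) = -2.14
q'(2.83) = 0.66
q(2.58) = -2.24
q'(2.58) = 0.16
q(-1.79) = 16.15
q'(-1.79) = -8.58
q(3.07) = -1.93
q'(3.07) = 1.14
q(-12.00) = 208.00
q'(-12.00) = -29.00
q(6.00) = 10.00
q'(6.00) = 7.00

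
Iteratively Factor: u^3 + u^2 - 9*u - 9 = (u + 3)*(u^2 - 2*u - 3) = (u + 1)*(u + 3)*(u - 3)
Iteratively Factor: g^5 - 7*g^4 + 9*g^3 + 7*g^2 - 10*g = (g - 5)*(g^4 - 2*g^3 - g^2 + 2*g) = g*(g - 5)*(g^3 - 2*g^2 - g + 2) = g*(g - 5)*(g - 1)*(g^2 - g - 2) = g*(g - 5)*(g - 1)*(g + 1)*(g - 2)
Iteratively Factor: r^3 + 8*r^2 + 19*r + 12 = (r + 4)*(r^2 + 4*r + 3) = (r + 1)*(r + 4)*(r + 3)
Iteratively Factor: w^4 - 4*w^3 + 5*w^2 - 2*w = (w - 1)*(w^3 - 3*w^2 + 2*w) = (w - 1)^2*(w^2 - 2*w) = w*(w - 1)^2*(w - 2)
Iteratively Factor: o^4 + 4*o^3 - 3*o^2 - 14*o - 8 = (o + 1)*(o^3 + 3*o^2 - 6*o - 8) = (o + 1)^2*(o^2 + 2*o - 8) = (o - 2)*(o + 1)^2*(o + 4)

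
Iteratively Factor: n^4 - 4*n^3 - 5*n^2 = (n)*(n^3 - 4*n^2 - 5*n) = n^2*(n^2 - 4*n - 5) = n^2*(n + 1)*(n - 5)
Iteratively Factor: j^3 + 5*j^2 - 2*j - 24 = (j + 3)*(j^2 + 2*j - 8) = (j + 3)*(j + 4)*(j - 2)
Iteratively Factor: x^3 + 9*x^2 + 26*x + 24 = (x + 4)*(x^2 + 5*x + 6) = (x + 3)*(x + 4)*(x + 2)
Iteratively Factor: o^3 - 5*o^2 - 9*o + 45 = (o + 3)*(o^2 - 8*o + 15) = (o - 3)*(o + 3)*(o - 5)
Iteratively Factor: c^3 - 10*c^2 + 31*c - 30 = (c - 3)*(c^2 - 7*c + 10) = (c - 3)*(c - 2)*(c - 5)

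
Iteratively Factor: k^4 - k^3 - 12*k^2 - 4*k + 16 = (k - 1)*(k^3 - 12*k - 16) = (k - 1)*(k + 2)*(k^2 - 2*k - 8) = (k - 1)*(k + 2)^2*(k - 4)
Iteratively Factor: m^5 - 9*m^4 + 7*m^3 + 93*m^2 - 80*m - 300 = (m - 5)*(m^4 - 4*m^3 - 13*m^2 + 28*m + 60) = (m - 5)*(m - 3)*(m^3 - m^2 - 16*m - 20) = (m - 5)^2*(m - 3)*(m^2 + 4*m + 4) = (m - 5)^2*(m - 3)*(m + 2)*(m + 2)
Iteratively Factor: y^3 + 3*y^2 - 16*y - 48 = (y + 3)*(y^2 - 16) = (y + 3)*(y + 4)*(y - 4)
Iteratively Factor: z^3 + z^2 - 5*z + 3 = (z + 3)*(z^2 - 2*z + 1) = (z - 1)*(z + 3)*(z - 1)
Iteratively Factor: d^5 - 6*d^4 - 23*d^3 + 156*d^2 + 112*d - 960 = (d + 4)*(d^4 - 10*d^3 + 17*d^2 + 88*d - 240) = (d - 5)*(d + 4)*(d^3 - 5*d^2 - 8*d + 48) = (d - 5)*(d - 4)*(d + 4)*(d^2 - d - 12) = (d - 5)*(d - 4)*(d + 3)*(d + 4)*(d - 4)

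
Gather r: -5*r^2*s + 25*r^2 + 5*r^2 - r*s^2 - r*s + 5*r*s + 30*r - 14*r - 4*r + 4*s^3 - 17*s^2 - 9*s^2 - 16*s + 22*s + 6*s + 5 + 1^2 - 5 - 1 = r^2*(30 - 5*s) + r*(-s^2 + 4*s + 12) + 4*s^3 - 26*s^2 + 12*s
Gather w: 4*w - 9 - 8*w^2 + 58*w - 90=-8*w^2 + 62*w - 99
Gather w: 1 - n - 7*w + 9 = -n - 7*w + 10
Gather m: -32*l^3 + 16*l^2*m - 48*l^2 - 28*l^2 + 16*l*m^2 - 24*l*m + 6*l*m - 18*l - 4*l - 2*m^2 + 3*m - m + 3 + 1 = -32*l^3 - 76*l^2 - 22*l + m^2*(16*l - 2) + m*(16*l^2 - 18*l + 2) + 4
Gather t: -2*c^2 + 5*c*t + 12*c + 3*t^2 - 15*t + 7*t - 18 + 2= -2*c^2 + 12*c + 3*t^2 + t*(5*c - 8) - 16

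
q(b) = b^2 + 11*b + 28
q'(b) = 2*b + 11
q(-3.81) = 0.61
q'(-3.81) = 3.38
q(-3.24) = 2.86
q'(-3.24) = 4.52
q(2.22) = 57.35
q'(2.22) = 15.44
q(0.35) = 31.97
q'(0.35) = 11.70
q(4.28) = 93.40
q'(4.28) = 19.56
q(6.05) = 131.15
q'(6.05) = 23.10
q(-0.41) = 23.66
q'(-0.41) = 10.18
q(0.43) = 32.91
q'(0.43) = 11.86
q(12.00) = 304.00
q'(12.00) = 35.00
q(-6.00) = -2.00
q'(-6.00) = -1.00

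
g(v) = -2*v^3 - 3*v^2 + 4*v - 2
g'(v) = -6*v^2 - 6*v + 4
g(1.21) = -5.10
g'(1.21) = -12.04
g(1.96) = -20.74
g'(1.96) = -30.81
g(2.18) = -28.26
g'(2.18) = -37.59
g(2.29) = -32.59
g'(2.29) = -41.20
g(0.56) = -1.05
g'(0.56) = -1.24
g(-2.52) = 0.87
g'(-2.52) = -18.98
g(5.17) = -337.88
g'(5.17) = -187.39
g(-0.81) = -6.15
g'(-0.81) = 4.92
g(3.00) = -71.00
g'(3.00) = -68.00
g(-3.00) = 13.00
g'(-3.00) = -32.00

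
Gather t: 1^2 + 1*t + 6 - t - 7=0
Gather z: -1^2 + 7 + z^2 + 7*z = z^2 + 7*z + 6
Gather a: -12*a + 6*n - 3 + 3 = -12*a + 6*n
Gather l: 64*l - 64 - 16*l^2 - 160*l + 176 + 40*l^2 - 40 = 24*l^2 - 96*l + 72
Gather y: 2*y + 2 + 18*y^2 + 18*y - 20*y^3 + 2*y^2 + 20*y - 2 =-20*y^3 + 20*y^2 + 40*y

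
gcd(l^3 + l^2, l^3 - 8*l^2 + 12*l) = l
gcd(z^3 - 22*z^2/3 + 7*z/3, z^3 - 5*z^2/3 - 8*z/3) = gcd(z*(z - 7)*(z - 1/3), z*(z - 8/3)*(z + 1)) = z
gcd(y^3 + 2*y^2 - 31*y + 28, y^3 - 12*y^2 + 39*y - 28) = y^2 - 5*y + 4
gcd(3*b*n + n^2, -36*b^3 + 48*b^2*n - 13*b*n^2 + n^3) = 1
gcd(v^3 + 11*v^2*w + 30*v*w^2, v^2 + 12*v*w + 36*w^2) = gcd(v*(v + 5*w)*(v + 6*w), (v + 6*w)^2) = v + 6*w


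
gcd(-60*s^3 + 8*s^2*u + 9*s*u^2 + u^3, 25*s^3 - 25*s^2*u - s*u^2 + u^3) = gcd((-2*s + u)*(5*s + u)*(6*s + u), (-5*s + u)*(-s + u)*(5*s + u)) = 5*s + u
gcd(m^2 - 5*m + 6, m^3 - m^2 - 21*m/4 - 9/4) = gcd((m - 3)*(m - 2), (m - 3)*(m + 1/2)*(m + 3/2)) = m - 3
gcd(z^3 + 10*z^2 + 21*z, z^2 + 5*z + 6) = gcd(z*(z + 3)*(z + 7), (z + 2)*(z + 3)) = z + 3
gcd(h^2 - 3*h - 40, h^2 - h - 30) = h + 5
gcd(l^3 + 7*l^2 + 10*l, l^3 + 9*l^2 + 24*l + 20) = l^2 + 7*l + 10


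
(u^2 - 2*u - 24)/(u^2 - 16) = (u - 6)/(u - 4)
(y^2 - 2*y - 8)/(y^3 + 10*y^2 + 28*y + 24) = (y - 4)/(y^2 + 8*y + 12)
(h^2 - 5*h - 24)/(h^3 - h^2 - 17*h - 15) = (h - 8)/(h^2 - 4*h - 5)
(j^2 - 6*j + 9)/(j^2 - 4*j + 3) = (j - 3)/(j - 1)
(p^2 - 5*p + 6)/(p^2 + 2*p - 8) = (p - 3)/(p + 4)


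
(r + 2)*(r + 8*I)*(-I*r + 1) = -I*r^3 + 9*r^2 - 2*I*r^2 + 18*r + 8*I*r + 16*I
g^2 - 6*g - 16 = (g - 8)*(g + 2)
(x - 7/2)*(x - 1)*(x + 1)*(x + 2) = x^4 - 3*x^3/2 - 8*x^2 + 3*x/2 + 7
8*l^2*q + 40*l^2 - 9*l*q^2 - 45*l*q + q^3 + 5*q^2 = (-8*l + q)*(-l + q)*(q + 5)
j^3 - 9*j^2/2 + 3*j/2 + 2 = (j - 4)*(j - 1)*(j + 1/2)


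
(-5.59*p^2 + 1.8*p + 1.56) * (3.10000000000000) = -17.329*p^2 + 5.58*p + 4.836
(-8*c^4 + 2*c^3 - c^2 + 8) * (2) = -16*c^4 + 4*c^3 - 2*c^2 + 16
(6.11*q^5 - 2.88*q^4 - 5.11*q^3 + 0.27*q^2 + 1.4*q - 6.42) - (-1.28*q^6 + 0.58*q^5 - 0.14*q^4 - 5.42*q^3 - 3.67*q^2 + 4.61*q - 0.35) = 1.28*q^6 + 5.53*q^5 - 2.74*q^4 + 0.31*q^3 + 3.94*q^2 - 3.21*q - 6.07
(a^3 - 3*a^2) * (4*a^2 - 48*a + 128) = 4*a^5 - 60*a^4 + 272*a^3 - 384*a^2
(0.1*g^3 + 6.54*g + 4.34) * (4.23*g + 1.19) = 0.423*g^4 + 0.119*g^3 + 27.6642*g^2 + 26.1408*g + 5.1646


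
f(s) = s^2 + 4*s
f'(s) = 2*s + 4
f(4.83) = 42.65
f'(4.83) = 13.66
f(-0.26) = -0.97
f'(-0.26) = 3.48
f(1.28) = 6.76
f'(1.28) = 6.56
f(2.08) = 12.65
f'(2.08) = 8.16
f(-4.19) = 0.80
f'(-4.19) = -4.38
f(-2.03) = -4.00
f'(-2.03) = -0.06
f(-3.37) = -2.12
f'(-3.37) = -2.74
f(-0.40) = -1.44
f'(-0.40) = 3.20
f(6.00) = 60.00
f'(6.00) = 16.00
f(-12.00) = 96.00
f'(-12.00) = -20.00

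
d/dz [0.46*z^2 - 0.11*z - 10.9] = 0.92*z - 0.11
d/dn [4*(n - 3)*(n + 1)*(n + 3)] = 12*n^2 + 8*n - 36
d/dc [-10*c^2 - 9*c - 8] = -20*c - 9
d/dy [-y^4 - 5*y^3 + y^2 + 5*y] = -4*y^3 - 15*y^2 + 2*y + 5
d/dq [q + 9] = 1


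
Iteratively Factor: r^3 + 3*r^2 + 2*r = (r + 1)*(r^2 + 2*r) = (r + 1)*(r + 2)*(r)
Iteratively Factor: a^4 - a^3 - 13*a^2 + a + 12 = (a + 1)*(a^3 - 2*a^2 - 11*a + 12) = (a - 4)*(a + 1)*(a^2 + 2*a - 3) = (a - 4)*(a + 1)*(a + 3)*(a - 1)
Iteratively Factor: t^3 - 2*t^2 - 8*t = (t)*(t^2 - 2*t - 8) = t*(t - 4)*(t + 2)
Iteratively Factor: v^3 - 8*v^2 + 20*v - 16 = (v - 2)*(v^2 - 6*v + 8) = (v - 2)^2*(v - 4)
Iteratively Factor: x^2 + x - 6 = (x - 2)*(x + 3)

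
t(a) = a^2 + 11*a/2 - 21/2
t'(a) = 2*a + 11/2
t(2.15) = 5.95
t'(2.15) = 9.80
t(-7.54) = 4.88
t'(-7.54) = -9.58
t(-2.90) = -18.04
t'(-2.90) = -0.30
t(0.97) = -4.22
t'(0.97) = 7.44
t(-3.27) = -17.79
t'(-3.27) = -1.04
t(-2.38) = -17.93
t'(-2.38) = 0.74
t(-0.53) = -13.13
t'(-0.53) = 4.44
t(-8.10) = 10.56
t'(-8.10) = -10.70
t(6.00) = 58.50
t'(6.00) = 17.50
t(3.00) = 15.00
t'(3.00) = 11.50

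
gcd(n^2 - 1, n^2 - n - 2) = n + 1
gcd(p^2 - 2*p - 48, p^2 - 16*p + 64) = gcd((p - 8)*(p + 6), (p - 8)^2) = p - 8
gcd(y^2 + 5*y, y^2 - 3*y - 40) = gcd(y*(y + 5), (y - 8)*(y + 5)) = y + 5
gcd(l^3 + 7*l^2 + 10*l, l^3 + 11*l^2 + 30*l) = l^2 + 5*l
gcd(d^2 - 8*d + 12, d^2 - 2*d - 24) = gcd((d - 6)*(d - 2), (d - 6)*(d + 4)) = d - 6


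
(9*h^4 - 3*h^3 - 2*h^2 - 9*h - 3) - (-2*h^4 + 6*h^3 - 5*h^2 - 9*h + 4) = 11*h^4 - 9*h^3 + 3*h^2 - 7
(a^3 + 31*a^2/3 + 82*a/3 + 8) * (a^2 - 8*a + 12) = a^5 + 7*a^4/3 - 130*a^3/3 - 260*a^2/3 + 264*a + 96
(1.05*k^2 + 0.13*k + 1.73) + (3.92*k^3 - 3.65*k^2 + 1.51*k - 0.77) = 3.92*k^3 - 2.6*k^2 + 1.64*k + 0.96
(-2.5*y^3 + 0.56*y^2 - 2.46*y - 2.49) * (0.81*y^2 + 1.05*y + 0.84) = -2.025*y^5 - 2.1714*y^4 - 3.5046*y^3 - 4.1295*y^2 - 4.6809*y - 2.0916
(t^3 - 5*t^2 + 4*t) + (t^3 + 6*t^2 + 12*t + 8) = 2*t^3 + t^2 + 16*t + 8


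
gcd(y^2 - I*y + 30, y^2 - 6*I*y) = y - 6*I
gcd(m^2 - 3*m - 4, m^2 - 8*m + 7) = 1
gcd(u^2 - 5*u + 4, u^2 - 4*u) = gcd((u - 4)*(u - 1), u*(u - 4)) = u - 4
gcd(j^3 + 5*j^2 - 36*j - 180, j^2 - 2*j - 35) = j + 5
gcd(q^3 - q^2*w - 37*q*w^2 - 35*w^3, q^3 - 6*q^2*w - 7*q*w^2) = q^2 - 6*q*w - 7*w^2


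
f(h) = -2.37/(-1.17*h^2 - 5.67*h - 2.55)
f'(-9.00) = 0.02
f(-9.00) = 0.05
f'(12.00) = -0.00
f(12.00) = 0.01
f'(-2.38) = -0.01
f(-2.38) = -0.55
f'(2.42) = -0.05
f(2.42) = 0.10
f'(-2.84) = 0.14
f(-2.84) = -0.58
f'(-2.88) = 0.15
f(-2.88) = -0.58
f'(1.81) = -0.08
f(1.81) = 0.14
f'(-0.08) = -2.94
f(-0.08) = 1.13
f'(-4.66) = 5.26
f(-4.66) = 1.54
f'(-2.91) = 0.17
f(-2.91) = -0.59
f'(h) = -2.37*(2.34*h + 5.67)/(-1.17*h^2 - 5.67*h - 2.55)^2 = (-5.5458*h - 13.4379)/(1.17*h^2 + 5.67*h + 2.55)^2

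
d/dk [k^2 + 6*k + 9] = 2*k + 6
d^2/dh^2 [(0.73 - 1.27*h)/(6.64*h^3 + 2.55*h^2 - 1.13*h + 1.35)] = (-335.962752*h^5 + 257.203056*h^4 + 162.191282*h^3 + 132.228294*h^2 - 25.65144*h - 7.036546)/(292.754944*h^9 + 337.28544*h^8 - 19.933944*h^7 + 80.345295*h^6 + 140.541573*h^5 - 24.67251*h^4 + 11.521153*h^3 + 19.11357*h^2 - 6.178275*h + 2.460375)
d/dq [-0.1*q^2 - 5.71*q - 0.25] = -0.2*q - 5.71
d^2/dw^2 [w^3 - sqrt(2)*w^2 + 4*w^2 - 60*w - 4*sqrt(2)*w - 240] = 6*w - 2*sqrt(2) + 8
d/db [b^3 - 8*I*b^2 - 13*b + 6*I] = 3*b^2 - 16*I*b - 13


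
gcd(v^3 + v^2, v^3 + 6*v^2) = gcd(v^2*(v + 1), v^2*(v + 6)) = v^2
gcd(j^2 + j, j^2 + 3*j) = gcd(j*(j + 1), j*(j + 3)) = j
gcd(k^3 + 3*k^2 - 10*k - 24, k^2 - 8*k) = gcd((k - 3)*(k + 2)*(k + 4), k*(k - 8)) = 1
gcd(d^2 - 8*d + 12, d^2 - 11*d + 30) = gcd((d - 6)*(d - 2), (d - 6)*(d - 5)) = d - 6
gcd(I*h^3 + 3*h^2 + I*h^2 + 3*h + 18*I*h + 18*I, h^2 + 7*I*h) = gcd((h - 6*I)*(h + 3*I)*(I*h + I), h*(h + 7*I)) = 1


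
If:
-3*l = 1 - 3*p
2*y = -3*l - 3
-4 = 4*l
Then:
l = -1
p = -2/3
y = 0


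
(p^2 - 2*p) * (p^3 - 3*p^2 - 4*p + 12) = p^5 - 5*p^4 + 2*p^3 + 20*p^2 - 24*p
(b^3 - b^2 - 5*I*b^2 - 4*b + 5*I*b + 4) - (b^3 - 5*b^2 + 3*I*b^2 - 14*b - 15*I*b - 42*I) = 4*b^2 - 8*I*b^2 + 10*b + 20*I*b + 4 + 42*I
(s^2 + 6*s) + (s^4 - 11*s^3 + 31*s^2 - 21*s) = s^4 - 11*s^3 + 32*s^2 - 15*s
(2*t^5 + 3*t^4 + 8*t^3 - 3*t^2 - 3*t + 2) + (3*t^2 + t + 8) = 2*t^5 + 3*t^4 + 8*t^3 - 2*t + 10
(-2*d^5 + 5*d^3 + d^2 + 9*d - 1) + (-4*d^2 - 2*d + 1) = -2*d^5 + 5*d^3 - 3*d^2 + 7*d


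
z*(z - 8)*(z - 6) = z^3 - 14*z^2 + 48*z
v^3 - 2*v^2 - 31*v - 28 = (v - 7)*(v + 1)*(v + 4)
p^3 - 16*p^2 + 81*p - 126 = (p - 7)*(p - 6)*(p - 3)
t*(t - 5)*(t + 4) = t^3 - t^2 - 20*t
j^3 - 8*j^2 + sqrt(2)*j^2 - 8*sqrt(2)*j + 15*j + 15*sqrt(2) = (j - 5)*(j - 3)*(j + sqrt(2))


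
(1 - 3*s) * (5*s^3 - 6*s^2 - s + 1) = -15*s^4 + 23*s^3 - 3*s^2 - 4*s + 1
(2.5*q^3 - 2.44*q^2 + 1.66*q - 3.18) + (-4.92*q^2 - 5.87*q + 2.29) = 2.5*q^3 - 7.36*q^2 - 4.21*q - 0.89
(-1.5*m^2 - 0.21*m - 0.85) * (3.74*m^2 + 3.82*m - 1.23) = -5.61*m^4 - 6.5154*m^3 - 2.1362*m^2 - 2.9887*m + 1.0455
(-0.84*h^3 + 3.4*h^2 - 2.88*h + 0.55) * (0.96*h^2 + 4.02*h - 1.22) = -0.8064*h^5 - 0.1128*h^4 + 11.928*h^3 - 15.1976*h^2 + 5.7246*h - 0.671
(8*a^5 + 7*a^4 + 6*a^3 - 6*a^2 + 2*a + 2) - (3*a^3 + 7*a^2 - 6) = 8*a^5 + 7*a^4 + 3*a^3 - 13*a^2 + 2*a + 8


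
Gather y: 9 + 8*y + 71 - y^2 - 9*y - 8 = -y^2 - y + 72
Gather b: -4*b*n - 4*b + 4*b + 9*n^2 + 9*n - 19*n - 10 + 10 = -4*b*n + 9*n^2 - 10*n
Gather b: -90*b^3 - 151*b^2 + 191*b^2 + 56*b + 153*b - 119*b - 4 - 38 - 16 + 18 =-90*b^3 + 40*b^2 + 90*b - 40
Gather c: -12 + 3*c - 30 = 3*c - 42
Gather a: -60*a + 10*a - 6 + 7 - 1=-50*a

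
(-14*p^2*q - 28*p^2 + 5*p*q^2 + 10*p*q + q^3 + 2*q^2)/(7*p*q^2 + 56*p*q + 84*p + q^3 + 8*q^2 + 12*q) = (-2*p + q)/(q + 6)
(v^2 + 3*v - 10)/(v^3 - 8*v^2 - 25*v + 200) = (v - 2)/(v^2 - 13*v + 40)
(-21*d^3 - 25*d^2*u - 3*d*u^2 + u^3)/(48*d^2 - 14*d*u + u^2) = (-21*d^3 - 25*d^2*u - 3*d*u^2 + u^3)/(48*d^2 - 14*d*u + u^2)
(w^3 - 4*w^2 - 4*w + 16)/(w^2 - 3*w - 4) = (w^2 - 4)/(w + 1)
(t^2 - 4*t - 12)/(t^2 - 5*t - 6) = (t + 2)/(t + 1)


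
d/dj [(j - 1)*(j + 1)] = 2*j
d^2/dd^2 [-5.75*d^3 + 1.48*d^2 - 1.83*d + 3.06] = 2.96 - 34.5*d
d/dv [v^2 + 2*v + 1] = 2*v + 2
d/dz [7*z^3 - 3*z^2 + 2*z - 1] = 21*z^2 - 6*z + 2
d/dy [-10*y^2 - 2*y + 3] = -20*y - 2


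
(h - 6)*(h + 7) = h^2 + h - 42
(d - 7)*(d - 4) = d^2 - 11*d + 28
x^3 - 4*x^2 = x^2*(x - 4)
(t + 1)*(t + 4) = t^2 + 5*t + 4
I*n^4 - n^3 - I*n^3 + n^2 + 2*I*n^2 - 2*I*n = n*(n - I)*(n + 2*I)*(I*n - I)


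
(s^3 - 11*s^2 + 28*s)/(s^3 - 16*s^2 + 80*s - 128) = s*(s - 7)/(s^2 - 12*s + 32)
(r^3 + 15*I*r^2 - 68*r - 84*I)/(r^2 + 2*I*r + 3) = (r^3 + 15*I*r^2 - 68*r - 84*I)/(r^2 + 2*I*r + 3)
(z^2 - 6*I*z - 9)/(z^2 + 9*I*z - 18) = (z^2 - 6*I*z - 9)/(z^2 + 9*I*z - 18)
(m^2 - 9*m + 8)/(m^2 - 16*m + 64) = (m - 1)/(m - 8)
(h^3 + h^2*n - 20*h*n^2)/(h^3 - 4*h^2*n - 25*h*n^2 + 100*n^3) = h/(h - 5*n)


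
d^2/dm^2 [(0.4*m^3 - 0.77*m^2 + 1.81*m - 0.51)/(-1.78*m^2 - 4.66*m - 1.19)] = (1.77635683940025e-15*m^5 + 3.5527136788005e-15*m^4 - 39.92152*m^3 - 13.39974*m^2 + 44.9871*m + 42.24449)/(5.639752*m^6 + 44.294232*m^5 + 127.272492*m^4 + 160.419568*m^3 + 85.086666*m^2 + 19.797078*m + 1.685159)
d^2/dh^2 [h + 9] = 0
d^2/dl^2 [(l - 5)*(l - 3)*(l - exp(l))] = -l^2*exp(l) + 4*l*exp(l) + 6*l - exp(l) - 16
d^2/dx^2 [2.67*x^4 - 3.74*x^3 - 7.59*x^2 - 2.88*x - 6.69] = 32.04*x^2 - 22.44*x - 15.18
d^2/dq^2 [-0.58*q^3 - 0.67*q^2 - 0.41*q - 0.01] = -3.48*q - 1.34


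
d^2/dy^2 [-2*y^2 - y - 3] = -4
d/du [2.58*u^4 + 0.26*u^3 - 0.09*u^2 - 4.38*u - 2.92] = 10.32*u^3 + 0.78*u^2 - 0.18*u - 4.38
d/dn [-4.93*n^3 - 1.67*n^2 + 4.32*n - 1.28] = -14.79*n^2 - 3.34*n + 4.32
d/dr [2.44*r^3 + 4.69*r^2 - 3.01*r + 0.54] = 7.32*r^2 + 9.38*r - 3.01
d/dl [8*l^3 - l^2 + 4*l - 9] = 24*l^2 - 2*l + 4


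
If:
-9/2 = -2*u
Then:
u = 9/4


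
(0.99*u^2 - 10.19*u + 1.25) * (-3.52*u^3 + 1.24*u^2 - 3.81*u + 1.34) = -3.4848*u^5 + 37.0964*u^4 - 20.8075*u^3 + 41.7005*u^2 - 18.4171*u + 1.675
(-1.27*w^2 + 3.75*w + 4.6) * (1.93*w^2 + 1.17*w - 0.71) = -2.4511*w^4 + 5.7516*w^3 + 14.1672*w^2 + 2.7195*w - 3.266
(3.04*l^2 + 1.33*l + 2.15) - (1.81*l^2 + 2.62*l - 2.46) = 1.23*l^2 - 1.29*l + 4.61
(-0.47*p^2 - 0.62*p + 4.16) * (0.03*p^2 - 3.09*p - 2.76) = -0.0141*p^4 + 1.4337*p^3 + 3.3378*p^2 - 11.1432*p - 11.4816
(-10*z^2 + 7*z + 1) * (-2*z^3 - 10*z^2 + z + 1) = 20*z^5 + 86*z^4 - 82*z^3 - 13*z^2 + 8*z + 1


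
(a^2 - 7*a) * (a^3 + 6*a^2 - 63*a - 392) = a^5 - a^4 - 105*a^3 + 49*a^2 + 2744*a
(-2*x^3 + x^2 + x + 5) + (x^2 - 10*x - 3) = -2*x^3 + 2*x^2 - 9*x + 2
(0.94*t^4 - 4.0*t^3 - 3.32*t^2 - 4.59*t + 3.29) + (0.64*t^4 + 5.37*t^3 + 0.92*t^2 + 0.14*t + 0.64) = 1.58*t^4 + 1.37*t^3 - 2.4*t^2 - 4.45*t + 3.93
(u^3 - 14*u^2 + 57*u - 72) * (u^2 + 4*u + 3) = u^5 - 10*u^4 + 4*u^3 + 114*u^2 - 117*u - 216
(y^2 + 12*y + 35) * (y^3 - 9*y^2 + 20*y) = y^5 + 3*y^4 - 53*y^3 - 75*y^2 + 700*y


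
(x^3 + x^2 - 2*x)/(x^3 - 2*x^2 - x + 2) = x*(x + 2)/(x^2 - x - 2)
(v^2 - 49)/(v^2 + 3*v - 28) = (v - 7)/(v - 4)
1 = 1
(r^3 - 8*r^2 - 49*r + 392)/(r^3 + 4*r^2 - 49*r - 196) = (r - 8)/(r + 4)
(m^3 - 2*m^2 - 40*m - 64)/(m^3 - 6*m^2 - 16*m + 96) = (m^2 - 6*m - 16)/(m^2 - 10*m + 24)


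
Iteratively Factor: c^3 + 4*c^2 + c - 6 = (c + 2)*(c^2 + 2*c - 3) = (c + 2)*(c + 3)*(c - 1)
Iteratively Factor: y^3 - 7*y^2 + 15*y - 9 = (y - 3)*(y^2 - 4*y + 3) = (y - 3)*(y - 1)*(y - 3)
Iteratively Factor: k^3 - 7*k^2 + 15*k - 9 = (k - 3)*(k^2 - 4*k + 3) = (k - 3)*(k - 1)*(k - 3)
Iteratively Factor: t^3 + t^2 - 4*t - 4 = (t - 2)*(t^2 + 3*t + 2) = (t - 2)*(t + 1)*(t + 2)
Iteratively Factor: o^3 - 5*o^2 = (o - 5)*(o^2) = o*(o - 5)*(o)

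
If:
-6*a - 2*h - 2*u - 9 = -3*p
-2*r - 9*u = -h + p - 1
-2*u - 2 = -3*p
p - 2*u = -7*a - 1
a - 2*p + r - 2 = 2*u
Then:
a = -121/347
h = -1703/694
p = 97/347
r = 606/347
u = -403/694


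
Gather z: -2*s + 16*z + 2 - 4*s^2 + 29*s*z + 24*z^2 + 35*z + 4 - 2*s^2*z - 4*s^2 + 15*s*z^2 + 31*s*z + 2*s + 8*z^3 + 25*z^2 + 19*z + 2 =-8*s^2 + 8*z^3 + z^2*(15*s + 49) + z*(-2*s^2 + 60*s + 70) + 8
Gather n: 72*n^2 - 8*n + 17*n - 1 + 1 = 72*n^2 + 9*n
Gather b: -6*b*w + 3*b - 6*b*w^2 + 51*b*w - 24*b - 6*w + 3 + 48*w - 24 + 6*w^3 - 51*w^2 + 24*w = b*(-6*w^2 + 45*w - 21) + 6*w^3 - 51*w^2 + 66*w - 21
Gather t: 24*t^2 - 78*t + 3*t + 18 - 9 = 24*t^2 - 75*t + 9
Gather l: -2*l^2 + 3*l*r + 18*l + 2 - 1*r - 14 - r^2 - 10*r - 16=-2*l^2 + l*(3*r + 18) - r^2 - 11*r - 28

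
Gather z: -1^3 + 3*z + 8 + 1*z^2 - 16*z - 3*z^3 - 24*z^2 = -3*z^3 - 23*z^2 - 13*z + 7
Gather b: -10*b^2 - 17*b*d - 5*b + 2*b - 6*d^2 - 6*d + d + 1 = -10*b^2 + b*(-17*d - 3) - 6*d^2 - 5*d + 1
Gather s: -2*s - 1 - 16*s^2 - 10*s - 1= -16*s^2 - 12*s - 2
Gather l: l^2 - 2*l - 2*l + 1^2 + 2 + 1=l^2 - 4*l + 4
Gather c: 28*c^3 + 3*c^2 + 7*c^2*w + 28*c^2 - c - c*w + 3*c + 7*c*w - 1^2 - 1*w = 28*c^3 + c^2*(7*w + 31) + c*(6*w + 2) - w - 1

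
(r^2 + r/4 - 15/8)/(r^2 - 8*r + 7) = (r^2 + r/4 - 15/8)/(r^2 - 8*r + 7)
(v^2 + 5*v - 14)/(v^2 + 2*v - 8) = (v + 7)/(v + 4)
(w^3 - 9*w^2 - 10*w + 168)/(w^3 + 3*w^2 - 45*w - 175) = (w^2 - 2*w - 24)/(w^2 + 10*w + 25)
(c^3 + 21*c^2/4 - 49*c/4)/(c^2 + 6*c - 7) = c*(4*c - 7)/(4*(c - 1))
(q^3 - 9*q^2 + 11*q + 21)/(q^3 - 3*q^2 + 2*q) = (q^3 - 9*q^2 + 11*q + 21)/(q*(q^2 - 3*q + 2))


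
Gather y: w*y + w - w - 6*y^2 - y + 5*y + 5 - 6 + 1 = -6*y^2 + y*(w + 4)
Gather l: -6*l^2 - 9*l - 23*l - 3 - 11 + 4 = -6*l^2 - 32*l - 10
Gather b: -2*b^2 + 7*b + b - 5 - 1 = -2*b^2 + 8*b - 6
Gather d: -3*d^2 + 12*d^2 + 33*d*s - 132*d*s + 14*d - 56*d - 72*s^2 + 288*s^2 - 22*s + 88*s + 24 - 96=9*d^2 + d*(-99*s - 42) + 216*s^2 + 66*s - 72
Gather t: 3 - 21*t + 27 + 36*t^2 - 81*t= 36*t^2 - 102*t + 30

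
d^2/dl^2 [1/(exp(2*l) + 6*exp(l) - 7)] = 2*(4*(exp(l) + 3)^2*exp(l) - (2*exp(l) + 3)*(exp(2*l) + 6*exp(l) - 7))*exp(l)/(exp(2*l) + 6*exp(l) - 7)^3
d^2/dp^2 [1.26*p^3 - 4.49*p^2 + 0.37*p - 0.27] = 7.56*p - 8.98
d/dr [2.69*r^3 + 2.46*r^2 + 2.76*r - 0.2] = 8.07*r^2 + 4.92*r + 2.76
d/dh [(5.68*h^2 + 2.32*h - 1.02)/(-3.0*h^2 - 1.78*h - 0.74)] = (-3.1504*h^2 - 14.5264*h - 3.5324)/(9.0*h^4 + 10.68*h^3 + 7.6084*h^2 + 2.6344*h + 0.5476)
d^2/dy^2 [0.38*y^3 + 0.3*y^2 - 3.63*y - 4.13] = 2.28*y + 0.6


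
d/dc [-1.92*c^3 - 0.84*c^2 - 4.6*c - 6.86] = -5.76*c^2 - 1.68*c - 4.6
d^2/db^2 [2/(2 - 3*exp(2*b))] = (-72*exp(2*b) - 48)*exp(2*b)/(3*exp(2*b) - 2)^3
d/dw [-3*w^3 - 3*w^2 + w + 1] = -9*w^2 - 6*w + 1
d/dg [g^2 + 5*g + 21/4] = 2*g + 5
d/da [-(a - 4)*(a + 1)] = 3 - 2*a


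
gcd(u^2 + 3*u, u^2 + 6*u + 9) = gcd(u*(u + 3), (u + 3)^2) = u + 3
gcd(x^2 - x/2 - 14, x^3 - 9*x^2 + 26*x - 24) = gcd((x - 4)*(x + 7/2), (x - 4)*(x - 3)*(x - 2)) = x - 4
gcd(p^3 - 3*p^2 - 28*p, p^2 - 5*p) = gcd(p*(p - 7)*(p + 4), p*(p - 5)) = p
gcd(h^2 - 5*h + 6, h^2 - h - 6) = h - 3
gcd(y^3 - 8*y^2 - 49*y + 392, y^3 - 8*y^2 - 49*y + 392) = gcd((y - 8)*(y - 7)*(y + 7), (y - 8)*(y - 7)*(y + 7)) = y^3 - 8*y^2 - 49*y + 392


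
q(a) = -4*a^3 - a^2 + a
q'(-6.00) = -419.00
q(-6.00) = 822.00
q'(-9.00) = -953.00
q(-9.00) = 2826.00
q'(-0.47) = -0.71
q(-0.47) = -0.28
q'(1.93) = -47.56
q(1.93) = -30.55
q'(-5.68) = -374.79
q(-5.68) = 695.06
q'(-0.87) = -6.34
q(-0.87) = 1.01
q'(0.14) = 0.48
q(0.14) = 0.11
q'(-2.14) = -49.68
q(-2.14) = 32.48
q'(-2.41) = -63.88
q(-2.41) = 47.77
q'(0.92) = -11.00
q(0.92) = -3.04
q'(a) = -12*a^2 - 2*a + 1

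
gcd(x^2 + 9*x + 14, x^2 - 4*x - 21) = 1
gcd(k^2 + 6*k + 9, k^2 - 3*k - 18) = k + 3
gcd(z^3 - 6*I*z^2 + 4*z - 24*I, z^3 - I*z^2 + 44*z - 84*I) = z^2 - 8*I*z - 12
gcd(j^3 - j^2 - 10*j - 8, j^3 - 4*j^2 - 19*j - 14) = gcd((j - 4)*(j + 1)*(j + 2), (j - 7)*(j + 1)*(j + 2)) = j^2 + 3*j + 2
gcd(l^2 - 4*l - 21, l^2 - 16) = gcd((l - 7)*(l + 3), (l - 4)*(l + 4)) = 1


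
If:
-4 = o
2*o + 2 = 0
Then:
No Solution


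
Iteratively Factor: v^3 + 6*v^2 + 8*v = (v)*(v^2 + 6*v + 8) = v*(v + 2)*(v + 4)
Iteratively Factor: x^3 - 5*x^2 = (x)*(x^2 - 5*x) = x^2*(x - 5)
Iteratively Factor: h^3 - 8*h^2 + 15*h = (h - 3)*(h^2 - 5*h) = h*(h - 3)*(h - 5)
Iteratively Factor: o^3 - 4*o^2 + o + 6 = (o - 3)*(o^2 - o - 2) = (o - 3)*(o + 1)*(o - 2)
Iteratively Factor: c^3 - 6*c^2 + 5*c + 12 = (c - 4)*(c^2 - 2*c - 3) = (c - 4)*(c - 3)*(c + 1)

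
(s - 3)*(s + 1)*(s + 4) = s^3 + 2*s^2 - 11*s - 12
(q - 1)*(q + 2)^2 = q^3 + 3*q^2 - 4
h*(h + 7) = h^2 + 7*h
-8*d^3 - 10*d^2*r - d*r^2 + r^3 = (-4*d + r)*(d + r)*(2*d + r)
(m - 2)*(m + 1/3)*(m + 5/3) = m^3 - 31*m/9 - 10/9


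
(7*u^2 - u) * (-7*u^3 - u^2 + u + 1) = -49*u^5 + 8*u^3 + 6*u^2 - u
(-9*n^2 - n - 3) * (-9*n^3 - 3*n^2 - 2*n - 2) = 81*n^5 + 36*n^4 + 48*n^3 + 29*n^2 + 8*n + 6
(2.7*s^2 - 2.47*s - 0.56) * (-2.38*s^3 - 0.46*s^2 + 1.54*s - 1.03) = -6.426*s^5 + 4.6366*s^4 + 6.627*s^3 - 6.3272*s^2 + 1.6817*s + 0.5768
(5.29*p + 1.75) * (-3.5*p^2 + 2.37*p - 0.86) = -18.515*p^3 + 6.4123*p^2 - 0.4019*p - 1.505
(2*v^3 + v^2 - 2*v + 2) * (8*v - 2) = 16*v^4 + 4*v^3 - 18*v^2 + 20*v - 4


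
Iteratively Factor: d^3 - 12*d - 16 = (d + 2)*(d^2 - 2*d - 8) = (d + 2)^2*(d - 4)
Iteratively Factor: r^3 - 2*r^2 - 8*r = (r)*(r^2 - 2*r - 8) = r*(r + 2)*(r - 4)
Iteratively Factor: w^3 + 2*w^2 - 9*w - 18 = (w + 2)*(w^2 - 9) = (w - 3)*(w + 2)*(w + 3)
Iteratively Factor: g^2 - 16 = (g - 4)*(g + 4)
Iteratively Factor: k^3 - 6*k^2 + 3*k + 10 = (k + 1)*(k^2 - 7*k + 10) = (k - 2)*(k + 1)*(k - 5)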